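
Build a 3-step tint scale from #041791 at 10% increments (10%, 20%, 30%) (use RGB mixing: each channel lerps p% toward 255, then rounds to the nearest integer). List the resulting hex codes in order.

#041791 is rgb(4, 23, 145).
10%: (4 + 25.1 = 29.1→29, 23 + 23.2 = 46.2→46, 145 + 11 = 156→156) → #1d2e9c
20%: (4 + 50.2 = 54.2→54, 23 + 46.4 = 69.4→69, 145 + 22 = 167→167) → #3645a7
30%: (4 + 75.3 = 79.3→79, 23 + 69.6 = 92.6→93, 145 + 33 = 178→178) → #4f5db2

#1d2e9c, #3645a7, #4f5db2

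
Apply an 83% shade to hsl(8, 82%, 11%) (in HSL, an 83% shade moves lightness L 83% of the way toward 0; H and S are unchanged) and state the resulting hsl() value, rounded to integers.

hsl(8, 82%, 2%)

L moves 83% from 11 toward 0: 11 − 9.13 = 1.87 → 2.
H and S are unchanged.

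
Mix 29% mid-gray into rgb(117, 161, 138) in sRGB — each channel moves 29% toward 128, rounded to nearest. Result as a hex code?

Lerp each channel 29% toward 128:
  R: 117 + 0.29×(128−117) = 117 + 3.19 = 120.19 → 120
  G: 161 − 9.57 = 151.43 → 151
  B: 138 − 2.9 = 135.1 → 135
rgb(120, 151, 135) = #789787.

#789787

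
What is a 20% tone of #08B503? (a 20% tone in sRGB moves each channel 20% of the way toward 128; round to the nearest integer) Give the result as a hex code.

#20AA1C

#08B503 is rgb(8, 181, 3).
Lerp each channel 20% toward 128:
  R: 8 + 0.2×(128−8) = 8 + 24 = 32 → 32
  G: 181 + 0.2×(128−181) = 181 − 10.6 = 170.4 → 170
  B: 3 + 0.2×(128−3) = 3 + 25 = 28 → 28
rgb(32, 170, 28) = #20AA1C.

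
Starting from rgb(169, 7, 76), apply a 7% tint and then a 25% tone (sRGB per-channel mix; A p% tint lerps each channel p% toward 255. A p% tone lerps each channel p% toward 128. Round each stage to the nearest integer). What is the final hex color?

Lerp each channel 7% toward 255:
  R: 169 + 0.07×(255−169) = 169 + 6.02 = 175.02 → 175
  G: 7 + 17.36 = 24.36 → 24
  B: 76 + 12.53 = 88.53 → 89
After the tint: rgb(175, 24, 89) = #af1859.
Lerp each channel 25% toward 128:
  R: 175 − 11.75 = 163.25 → 163
  G: 24 + 26 = 50 → 50
  B: 89 + 0.25×(128−89) = 89 + 9.75 = 98.75 → 99
rgb(163, 50, 99) = #a33263.

#a33263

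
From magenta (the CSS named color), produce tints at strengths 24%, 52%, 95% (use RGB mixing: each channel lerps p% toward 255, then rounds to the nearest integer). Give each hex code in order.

#ff3dff, #ff85ff, #fff2ff

CSS magenta is rgb(255, 0, 255).
24%: (255→255, 0 + 61.2 = 61.2→61, 255→255) → #ff3dff
52%: (255→255, 0 + 132.6 = 132.6→133, 255→255) → #ff85ff
95%: (255→255, 0 + 242.25 = 242.25→242, 255→255) → #fff2ff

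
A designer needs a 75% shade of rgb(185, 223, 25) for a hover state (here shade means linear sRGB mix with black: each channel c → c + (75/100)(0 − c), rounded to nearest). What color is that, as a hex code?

#2E3806

Lerp each channel 75% toward 0:
  R: 185 − 138.75 = 46.25 → 46
  G: 223 + 0.75×(0−223) = 223 − 167.25 = 55.75 → 56
  B: 25 + 0.75×(0−25) = 25 − 18.75 = 6.25 → 6
rgb(46, 56, 6) = #2E3806.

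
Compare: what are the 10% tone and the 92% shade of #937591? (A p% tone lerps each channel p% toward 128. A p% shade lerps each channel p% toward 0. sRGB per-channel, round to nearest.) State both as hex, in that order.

#937591 is rgb(147, 117, 145).
10% tone:
  R: 147 − 1.9 = 145.1 → 145
  G: 117 + 1.1 = 118.1 → 118
  B: 145 + 0.1×(128−145) = 145 − 1.7 = 143.3 → 143
  → #91768F
92% shade:
  R: 147 + 0.92×(0−147) = 147 − 135.24 = 11.76 → 12
  G: 117 + 0.92×(0−117) = 117 − 107.64 = 9.36 → 9
  B: 145 − 133.4 = 11.6 → 12
  → #0C090C

#91768F, #0C090C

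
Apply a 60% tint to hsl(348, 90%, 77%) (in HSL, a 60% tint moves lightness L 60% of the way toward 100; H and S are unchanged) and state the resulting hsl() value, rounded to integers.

hsl(348, 90%, 91%)

L moves 60% from 77 toward 100: 77 + 13.8 = 90.8 → 91.
H and S are unchanged.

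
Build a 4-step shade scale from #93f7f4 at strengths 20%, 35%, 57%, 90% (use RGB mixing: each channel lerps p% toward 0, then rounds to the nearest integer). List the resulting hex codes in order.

#93f7f4 is rgb(147, 247, 244).
20%: (147 − 29.4 = 117.6→118, 247 − 49.4 = 197.6→198, 244 − 48.8 = 195.2→195) → #76c6c3
35%: (147 − 51.45 = 95.55→96, 247 − 86.45 = 160.55→161, 244 − 85.4 = 158.6→159) → #60a19f
57%: (147 − 83.79 = 63.21→63, 247 − 140.79 = 106.21→106, 244 − 139.08 = 104.92→105) → #3f6a69
90%: (147 − 132.3 = 14.7→15, 247 − 222.3 = 24.7→25, 244 − 219.6 = 24.4→24) → #0f1918

#76c6c3, #60a19f, #3f6a69, #0f1918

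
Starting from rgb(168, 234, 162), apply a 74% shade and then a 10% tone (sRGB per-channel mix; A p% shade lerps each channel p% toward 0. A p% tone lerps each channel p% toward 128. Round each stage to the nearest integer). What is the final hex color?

#344433

A 74% shade moves each channel 74% toward 0:
  R: 168 − 124.32 = 43.68 → 44
  G: 234 + 0.74×(0−234) = 234 − 173.16 = 60.84 → 61
  B: 162 − 119.88 = 42.12 → 42
After the shade: rgb(44, 61, 42) = #2C3D2A.
Lerp each channel 10% toward 128:
  R: 44 + 0.1×(128−44) = 44 + 8.4 = 52.4 → 52
  G: 61 + 0.1×(128−61) = 61 + 6.7 = 67.7 → 68
  B: 42 + 0.1×(128−42) = 42 + 8.6 = 50.6 → 51
rgb(52, 68, 51) = #344433.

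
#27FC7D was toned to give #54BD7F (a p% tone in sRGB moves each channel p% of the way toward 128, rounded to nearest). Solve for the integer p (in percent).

51%

#27FC7D is rgb(39, 252, 125); #54BD7F is rgb(84, 189, 127).
On the G channel (widest range): 189 ≈ 252 + (p/100)(128 − 252), so p ≈ 100×(189 − 252)/(128 − 252) = -6300/-124 = 50.81.
p = 51 reproduces all three channels after rounding.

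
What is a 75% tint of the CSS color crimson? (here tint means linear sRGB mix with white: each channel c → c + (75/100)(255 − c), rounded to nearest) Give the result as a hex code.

#F6C4CE

CSS crimson is rgb(220, 20, 60).
Per channel, c → c + 0.75(255 − c):
  R: 220 + 0.75×(255−220) = 220 + 26.25 = 246.25 → 246
  G: 20 + 0.75×(255−20) = 20 + 176.25 = 196.25 → 196
  B: 60 + 0.75×(255−60) = 60 + 146.25 = 206.25 → 206
rgb(246, 196, 206) = #F6C4CE.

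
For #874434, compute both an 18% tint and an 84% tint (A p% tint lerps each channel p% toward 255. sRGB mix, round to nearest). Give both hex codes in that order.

#9D6659, #ECE1DF

#874434 is rgb(135, 68, 52).
18% tint:
  R: 135 + 21.6 = 156.6 → 157
  G: 68 + 0.18×(255−68) = 68 + 33.66 = 101.66 → 102
  B: 52 + 36.54 = 88.54 → 89
  → #9D6659
84% tint:
  R: 135 + 0.84×(255−135) = 135 + 100.8 = 235.8 → 236
  G: 68 + 0.84×(255−68) = 68 + 157.08 = 225.08 → 225
  B: 52 + 170.52 = 222.52 → 223
  → #ECE1DF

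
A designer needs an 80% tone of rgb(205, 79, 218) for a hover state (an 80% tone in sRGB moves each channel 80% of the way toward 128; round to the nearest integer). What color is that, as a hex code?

#8F7692

Lerp each channel 80% toward 128:
  R: 205 + 0.8×(128−205) = 205 − 61.6 = 143.4 → 143
  G: 79 + 39.2 = 118.2 → 118
  B: 218 + 0.8×(128−218) = 218 − 72 = 146 → 146
rgb(143, 118, 146) = #8F7692.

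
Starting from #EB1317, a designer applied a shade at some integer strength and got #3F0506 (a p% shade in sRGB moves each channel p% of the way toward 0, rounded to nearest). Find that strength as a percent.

73%

#EB1317 is rgb(235, 19, 23); #3F0506 is rgb(63, 5, 6).
On the R channel (widest range): 63 ≈ 235 + (p/100)(0 − 235), so p ≈ 100×(63 − 235)/(0 − 235) = -17200/-235 = 73.19.
p = 73 reproduces all three channels after rounding.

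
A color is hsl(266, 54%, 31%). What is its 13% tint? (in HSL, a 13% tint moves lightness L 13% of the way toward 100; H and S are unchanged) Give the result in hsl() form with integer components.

L moves 13% from 31 toward 100: 31 + 8.97 = 39.97 → 40.
H and S are unchanged.

hsl(266, 54%, 40%)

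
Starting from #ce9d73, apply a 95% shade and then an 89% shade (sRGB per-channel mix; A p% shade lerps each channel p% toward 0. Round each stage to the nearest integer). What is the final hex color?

#ce9d73 is rgb(206, 157, 115).
Lerp each channel 95% toward 0:
  R: 206 + 0.95×(0−206) = 206 − 195.7 = 10.3 → 10
  G: 157 − 149.15 = 7.85 → 8
  B: 115 − 109.25 = 5.75 → 6
After the shade: rgb(10, 8, 6) = #0a0806.
Per channel, c → c + 0.89(0 − c):
  R: 10 − 8.9 = 1.1 → 1
  G: 8 − 7.12 = 0.88 → 1
  B: 6 + 0.89×(0−6) = 6 − 5.34 = 0.66 → 1
rgb(1, 1, 1) = #010101.

#010101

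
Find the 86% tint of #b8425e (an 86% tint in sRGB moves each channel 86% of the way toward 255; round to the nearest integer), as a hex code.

#f5e5e8

#b8425e is rgb(184, 66, 94).
Per channel, c → c + 0.86(255 − c):
  R: 184 + 61.06 = 245.06 → 245
  G: 66 + 162.54 = 228.54 → 229
  B: 94 + 138.46 = 232.46 → 232
rgb(245, 229, 232) = #f5e5e8.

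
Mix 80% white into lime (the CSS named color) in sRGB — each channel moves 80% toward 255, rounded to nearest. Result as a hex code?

CSS lime is rgb(0, 255, 0).
Per channel, c → c + 0.8(255 − c):
  R: 0 + 204 = 204 → 204
  G: 255 + 0 = 255 → 255
  B: 0 + 0.8×(255−0) = 0 + 204 = 204 → 204
rgb(204, 255, 204) = #CCFFCC.

#CCFFCC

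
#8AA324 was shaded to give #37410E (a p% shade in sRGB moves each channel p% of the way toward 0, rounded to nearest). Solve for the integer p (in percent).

#8AA324 is rgb(138, 163, 36); #37410E is rgb(55, 65, 14).
On the G channel (widest range): 65 ≈ 163 + (p/100)(0 − 163), so p ≈ 100×(65 − 163)/(0 − 163) = -9800/-163 = 60.12.
p = 60 reproduces all three channels after rounding.

60%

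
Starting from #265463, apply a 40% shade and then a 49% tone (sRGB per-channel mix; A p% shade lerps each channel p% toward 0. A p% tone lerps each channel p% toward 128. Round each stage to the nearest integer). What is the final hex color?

#265463 is rgb(38, 84, 99).
Per channel, c → c + 0.4(0 − c):
  R: 38 + 0.4×(0−38) = 38 − 15.2 = 22.8 → 23
  G: 84 + 0.4×(0−84) = 84 − 33.6 = 50.4 → 50
  B: 99 + 0.4×(0−99) = 99 − 39.6 = 59.4 → 59
After the shade: rgb(23, 50, 59) = #17323b.
A 49% tone moves each channel 49% toward 128:
  R: 23 + 0.49×(128−23) = 23 + 51.45 = 74.45 → 74
  G: 50 + 0.49×(128−50) = 50 + 38.22 = 88.22 → 88
  B: 59 + 0.49×(128−59) = 59 + 33.81 = 92.81 → 93
rgb(74, 88, 93) = #4a585d.

#4a585d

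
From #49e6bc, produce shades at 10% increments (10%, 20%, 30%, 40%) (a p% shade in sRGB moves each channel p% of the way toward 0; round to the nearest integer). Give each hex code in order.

#42cfa9, #3ab896, #33a184, #2c8a71

#49e6bc is rgb(73, 230, 188).
10%: (73 − 7.3 = 65.7→66, 230 − 23 = 207→207, 188 − 18.8 = 169.2→169) → #42cfa9
20%: (73 − 14.6 = 58.4→58, 230 − 46 = 184→184, 188 − 37.6 = 150.4→150) → #3ab896
30%: (73 − 21.9 = 51.1→51, 230 − 69 = 161→161, 188 − 56.4 = 131.6→132) → #33a184
40%: (73 − 29.2 = 43.8→44, 230 − 92 = 138→138, 188 − 75.2 = 112.8→113) → #2c8a71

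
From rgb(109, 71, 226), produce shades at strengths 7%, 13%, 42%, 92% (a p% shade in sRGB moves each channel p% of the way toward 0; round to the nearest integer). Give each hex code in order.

7%: (109 − 7.63 = 101.37→101, 71 − 4.97 = 66.03→66, 226 − 15.82 = 210.18→210) → #6542D2
13%: (109 − 14.17 = 94.83→95, 71 − 9.23 = 61.77→62, 226 − 29.38 = 196.62→197) → #5F3EC5
42%: (109 − 45.78 = 63.22→63, 71 − 29.82 = 41.18→41, 226 − 94.92 = 131.08→131) → #3F2983
92%: (109 − 100.28 = 8.72→9, 71 − 65.32 = 5.68→6, 226 − 207.92 = 18.08→18) → #090612

#6542D2, #5F3EC5, #3F2983, #090612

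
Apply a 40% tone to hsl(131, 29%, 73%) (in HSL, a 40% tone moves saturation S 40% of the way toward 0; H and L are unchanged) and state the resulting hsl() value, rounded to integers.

S moves 40% from 29 toward 0: 29 − 11.6 = 17.4 → 17.
H and L are unchanged.

hsl(131, 17%, 73%)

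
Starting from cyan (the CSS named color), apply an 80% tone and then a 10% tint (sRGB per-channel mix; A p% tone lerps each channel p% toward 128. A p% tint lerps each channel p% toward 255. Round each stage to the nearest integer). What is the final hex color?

#75a3a3

CSS cyan is rgb(0, 255, 255).
Per channel, c → c + 0.8(128 − c):
  R: 0 + 0.8×(128−0) = 0 + 102.4 = 102.4 → 102
  G: 255 − 101.6 = 153.4 → 153
  B: 255 + 0.8×(128−255) = 255 − 101.6 = 153.4 → 153
After the tone: rgb(102, 153, 153) = #669999.
A 10% tint moves each channel 10% toward 255:
  R: 102 + 15.3 = 117.3 → 117
  G: 153 + 10.2 = 163.2 → 163
  B: 153 + 10.2 = 163.2 → 163
rgb(117, 163, 163) = #75a3a3.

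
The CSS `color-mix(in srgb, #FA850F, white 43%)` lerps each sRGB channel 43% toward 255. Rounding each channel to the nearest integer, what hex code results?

#FCB976

#FA850F is rgb(250, 133, 15).
Per channel, c → c + 0.43(255 − c):
  R: 250 + 0.43×(255−250) = 250 + 2.15 = 252.15 → 252
  G: 133 + 0.43×(255−133) = 133 + 52.46 = 185.46 → 185
  B: 15 + 0.43×(255−15) = 15 + 103.2 = 118.2 → 118
rgb(252, 185, 118) = #FCB976.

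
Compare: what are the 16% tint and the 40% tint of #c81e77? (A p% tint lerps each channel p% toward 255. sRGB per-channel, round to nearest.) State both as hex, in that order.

#d1428d, #de78ad

#c81e77 is rgb(200, 30, 119).
16% tint:
  R: 200 + 8.8 = 208.8 → 209
  G: 30 + 36 = 66 → 66
  B: 119 + 0.16×(255−119) = 119 + 21.76 = 140.76 → 141
  → #d1428d
40% tint:
  R: 200 + 0.4×(255−200) = 200 + 22 = 222 → 222
  G: 30 + 0.4×(255−30) = 30 + 90 = 120 → 120
  B: 119 + 54.4 = 173.4 → 173
  → #de78ad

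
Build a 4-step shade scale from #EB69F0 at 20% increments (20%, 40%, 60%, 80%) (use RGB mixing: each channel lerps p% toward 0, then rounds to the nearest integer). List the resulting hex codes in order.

#EB69F0 is rgb(235, 105, 240).
20%: (235 − 47 = 188→188, 105 − 21 = 84→84, 240 − 48 = 192→192) → #BC54C0
40%: (235 − 94 = 141→141, 105 − 42 = 63→63, 240 − 96 = 144→144) → #8D3F90
60%: (235 − 141 = 94→94, 105 − 63 = 42→42, 240 − 144 = 96→96) → #5E2A60
80%: (235 − 188 = 47→47, 105 − 84 = 21→21, 240 − 192 = 48→48) → #2F1530

#BC54C0, #8D3F90, #5E2A60, #2F1530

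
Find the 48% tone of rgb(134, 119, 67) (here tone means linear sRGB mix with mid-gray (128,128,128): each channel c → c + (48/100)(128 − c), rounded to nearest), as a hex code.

Per channel, c → c + 0.48(128 − c):
  R: 134 − 2.88 = 131.12 → 131
  G: 119 + 4.32 = 123.32 → 123
  B: 67 + 0.48×(128−67) = 67 + 29.28 = 96.28 → 96
rgb(131, 123, 96) = #837B60.

#837B60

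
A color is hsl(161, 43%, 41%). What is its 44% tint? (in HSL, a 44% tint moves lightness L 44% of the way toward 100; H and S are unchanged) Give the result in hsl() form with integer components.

hsl(161, 43%, 67%)

L moves 44% from 41 toward 100: 41 + 25.96 = 66.96 → 67.
H and S are unchanged.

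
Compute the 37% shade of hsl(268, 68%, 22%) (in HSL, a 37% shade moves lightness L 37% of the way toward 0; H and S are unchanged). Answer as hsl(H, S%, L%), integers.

L moves 37% from 22 toward 0: 22 − 8.14 = 13.86 → 14.
H and S are unchanged.

hsl(268, 68%, 14%)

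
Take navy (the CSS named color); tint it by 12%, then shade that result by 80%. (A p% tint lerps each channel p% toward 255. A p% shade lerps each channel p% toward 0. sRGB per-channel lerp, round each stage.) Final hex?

#06061D

CSS navy is rgb(0, 0, 128).
Per channel, c → c + 0.12(255 − c):
  R: 0 + 0.12×(255−0) = 0 + 30.6 = 30.6 → 31
  G: 0 + 0.12×(255−0) = 0 + 30.6 = 30.6 → 31
  B: 128 + 0.12×(255−128) = 128 + 15.24 = 143.24 → 143
After the tint: rgb(31, 31, 143) = #1F1F8F.
Per channel, c → c + 0.8(0 − c):
  R: 31 + 0.8×(0−31) = 31 − 24.8 = 6.2 → 6
  G: 31 + 0.8×(0−31) = 31 − 24.8 = 6.2 → 6
  B: 143 − 114.4 = 28.6 → 29
rgb(6, 6, 29) = #06061D.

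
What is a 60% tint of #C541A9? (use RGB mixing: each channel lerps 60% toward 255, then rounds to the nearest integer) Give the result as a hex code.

#E8B3DD

#C541A9 is rgb(197, 65, 169).
A 60% tint moves each channel 60% toward 255:
  R: 197 + 0.6×(255−197) = 197 + 34.8 = 231.8 → 232
  G: 65 + 0.6×(255−65) = 65 + 114 = 179 → 179
  B: 169 + 0.6×(255−169) = 169 + 51.6 = 220.6 → 221
rgb(232, 179, 221) = #E8B3DD.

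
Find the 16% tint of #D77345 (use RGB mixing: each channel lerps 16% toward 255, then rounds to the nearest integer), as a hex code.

#D77345 is rgb(215, 115, 69).
A 16% tint moves each channel 16% toward 255:
  R: 215 + 6.4 = 221.4 → 221
  G: 115 + 0.16×(255−115) = 115 + 22.4 = 137.4 → 137
  B: 69 + 0.16×(255−69) = 69 + 29.76 = 98.76 → 99
rgb(221, 137, 99) = #DD8963.

#DD8963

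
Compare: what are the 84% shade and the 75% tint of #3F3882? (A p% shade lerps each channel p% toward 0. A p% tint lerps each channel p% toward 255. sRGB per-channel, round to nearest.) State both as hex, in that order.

#0A0915, #CFCDE0

#3F3882 is rgb(63, 56, 130).
84% shade:
  R: 63 + 0.84×(0−63) = 63 − 52.92 = 10.08 → 10
  G: 56 − 47.04 = 8.96 → 9
  B: 130 + 0.84×(0−130) = 130 − 109.2 = 20.8 → 21
  → #0A0915
75% tint:
  R: 63 + 144 = 207 → 207
  G: 56 + 149.25 = 205.25 → 205
  B: 130 + 93.75 = 223.75 → 224
  → #CFCDE0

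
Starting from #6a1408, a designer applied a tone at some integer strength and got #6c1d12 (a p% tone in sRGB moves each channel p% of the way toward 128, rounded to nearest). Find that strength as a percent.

#6a1408 is rgb(106, 20, 8); #6c1d12 is rgb(108, 29, 18).
On the B channel (widest range): 18 ≈ 8 + (p/100)(128 − 8), so p ≈ 100×(18 − 8)/(128 − 8) = 1000/120 = 8.33.
p = 8 reproduces all three channels after rounding.

8%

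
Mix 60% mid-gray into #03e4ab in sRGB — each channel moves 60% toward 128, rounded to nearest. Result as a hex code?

#4ea891

#03e4ab is rgb(3, 228, 171).
A 60% tone moves each channel 60% toward 128:
  R: 3 + 0.6×(128−3) = 3 + 75 = 78 → 78
  G: 228 + 0.6×(128−228) = 228 − 60 = 168 → 168
  B: 171 − 25.8 = 145.2 → 145
rgb(78, 168, 145) = #4ea891.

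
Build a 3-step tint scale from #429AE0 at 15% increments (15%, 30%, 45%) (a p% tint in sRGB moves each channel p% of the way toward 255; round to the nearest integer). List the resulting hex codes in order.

#429AE0 is rgb(66, 154, 224).
15%: (66 + 28.35 = 94.35→94, 154 + 15.15 = 169.15→169, 224 + 4.65 = 228.65→229) → #5EA9E5
30%: (66 + 56.7 = 122.7→123, 154 + 30.3 = 184.3→184, 224 + 9.3 = 233.3→233) → #7BB8E9
45%: (66 + 85.05 = 151.05→151, 154 + 45.45 = 199.45→199, 224 + 13.95 = 237.95→238) → #97C7EE

#5EA9E5, #7BB8E9, #97C7EE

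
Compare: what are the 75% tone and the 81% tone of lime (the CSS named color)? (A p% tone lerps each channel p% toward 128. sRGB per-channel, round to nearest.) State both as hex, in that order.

CSS lime is rgb(0, 255, 0).
75% tone:
  R: 0 + 0.75×(128−0) = 0 + 96 = 96 → 96
  G: 255 + 0.75×(128−255) = 255 − 95.25 = 159.75 → 160
  B: 0 + 96 = 96 → 96
  → #60a060
81% tone:
  R: 0 + 0.81×(128−0) = 0 + 103.68 = 103.68 → 104
  G: 255 + 0.81×(128−255) = 255 − 102.87 = 152.13 → 152
  B: 0 + 0.81×(128−0) = 0 + 103.68 = 103.68 → 104
  → #689868

#60a060, #689868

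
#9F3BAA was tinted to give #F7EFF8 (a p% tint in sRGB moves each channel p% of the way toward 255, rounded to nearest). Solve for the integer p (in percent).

92%

#9F3BAA is rgb(159, 59, 170); #F7EFF8 is rgb(247, 239, 248).
On the G channel (widest range): 239 ≈ 59 + (p/100)(255 − 59), so p ≈ 100×(239 − 59)/(255 − 59) = 18000/196 = 91.84.
p = 92 reproduces all three channels after rounding.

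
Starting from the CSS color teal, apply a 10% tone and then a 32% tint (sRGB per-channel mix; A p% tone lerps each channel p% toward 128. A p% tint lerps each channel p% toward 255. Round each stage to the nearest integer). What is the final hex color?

#5aa9a9

CSS teal is rgb(0, 128, 128).
Per channel, c → c + 0.1(128 − c):
  R: 0 + 12.8 = 12.8 → 13
  G: 128 + 0 = 128 → 128
  B: 128 + 0.1×(128−128) = 128 + 0 = 128 → 128
After the tone: rgb(13, 128, 128) = #0d8080.
Lerp each channel 32% toward 255:
  R: 13 + 0.32×(255−13) = 13 + 77.44 = 90.44 → 90
  G: 128 + 0.32×(255−128) = 128 + 40.64 = 168.64 → 169
  B: 128 + 0.32×(255−128) = 128 + 40.64 = 168.64 → 169
rgb(90, 169, 169) = #5aa9a9.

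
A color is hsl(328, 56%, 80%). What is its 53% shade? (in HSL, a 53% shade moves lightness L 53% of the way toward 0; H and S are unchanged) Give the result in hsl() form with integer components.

L moves 53% from 80 toward 0: 80 − 42.4 = 37.6 → 38.
H and S are unchanged.

hsl(328, 56%, 38%)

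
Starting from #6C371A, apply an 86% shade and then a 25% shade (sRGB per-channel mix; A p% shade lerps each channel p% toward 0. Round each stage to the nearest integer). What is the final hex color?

#0B0603

#6C371A is rgb(108, 55, 26).
An 86% shade moves each channel 86% toward 0:
  R: 108 − 92.88 = 15.12 → 15
  G: 55 + 0.86×(0−55) = 55 − 47.3 = 7.7 → 8
  B: 26 + 0.86×(0−26) = 26 − 22.36 = 3.64 → 4
After the shade: rgb(15, 8, 4) = #0F0804.
A 25% shade moves each channel 25% toward 0:
  R: 15 − 3.75 = 11.25 → 11
  G: 8 + 0.25×(0−8) = 8 − 2 = 6 → 6
  B: 4 + 0.25×(0−4) = 4 − 1 = 3 → 3
rgb(11, 6, 3) = #0B0603.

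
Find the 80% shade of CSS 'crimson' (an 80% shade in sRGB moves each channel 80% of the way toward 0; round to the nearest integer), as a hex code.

CSS crimson is rgb(220, 20, 60).
Lerp each channel 80% toward 0:
  R: 220 + 0.8×(0−220) = 220 − 176 = 44 → 44
  G: 20 + 0.8×(0−20) = 20 − 16 = 4 → 4
  B: 60 + 0.8×(0−60) = 60 − 48 = 12 → 12
rgb(44, 4, 12) = #2C040C.

#2C040C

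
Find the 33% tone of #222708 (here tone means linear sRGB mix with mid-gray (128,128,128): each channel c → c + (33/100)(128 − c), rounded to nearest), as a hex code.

#414430

#222708 is rgb(34, 39, 8).
Per channel, c → c + 0.33(128 − c):
  R: 34 + 31.02 = 65.02 → 65
  G: 39 + 29.37 = 68.37 → 68
  B: 8 + 0.33×(128−8) = 8 + 39.6 = 47.6 → 48
rgb(65, 68, 48) = #414430.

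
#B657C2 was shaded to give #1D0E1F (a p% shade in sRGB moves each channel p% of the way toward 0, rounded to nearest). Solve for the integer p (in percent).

84%

#B657C2 is rgb(182, 87, 194); #1D0E1F is rgb(29, 14, 31).
On the B channel (widest range): 31 ≈ 194 + (p/100)(0 − 194), so p ≈ 100×(31 − 194)/(0 − 194) = -16300/-194 = 84.02.
p = 84 reproduces all three channels after rounding.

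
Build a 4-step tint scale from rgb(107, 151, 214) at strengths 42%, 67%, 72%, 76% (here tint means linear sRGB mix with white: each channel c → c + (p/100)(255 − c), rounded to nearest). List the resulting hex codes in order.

42%: (107 + 62.16 = 169.16→169, 151 + 43.68 = 194.68→195, 214 + 17.22 = 231.22→231) → #a9c3e7
67%: (107 + 99.16 = 206.16→206, 151 + 69.68 = 220.68→221, 214 + 27.47 = 241.47→241) → #ceddf1
72%: (107 + 106.56 = 213.56→214, 151 + 74.88 = 225.88→226, 214 + 29.52 = 243.52→244) → #d6e2f4
76%: (107 + 112.48 = 219.48→219, 151 + 79.04 = 230.04→230, 214 + 31.16 = 245.16→245) → #dbe6f5

#a9c3e7, #ceddf1, #d6e2f4, #dbe6f5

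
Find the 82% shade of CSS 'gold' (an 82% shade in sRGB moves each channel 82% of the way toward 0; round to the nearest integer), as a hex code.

CSS gold is rgb(255, 215, 0).
Per channel, c → c + 0.82(0 − c):
  R: 255 − 209.1 = 45.9 → 46
  G: 215 + 0.82×(0−215) = 215 − 176.3 = 38.7 → 39
  B: 0 + 0 = 0 → 0
rgb(46, 39, 0) = #2e2700.

#2e2700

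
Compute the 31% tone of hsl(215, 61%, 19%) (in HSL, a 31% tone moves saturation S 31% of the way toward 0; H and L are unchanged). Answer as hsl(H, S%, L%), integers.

S moves 31% from 61 toward 0: 61 − 18.91 = 42.09 → 42.
H and L are unchanged.

hsl(215, 42%, 19%)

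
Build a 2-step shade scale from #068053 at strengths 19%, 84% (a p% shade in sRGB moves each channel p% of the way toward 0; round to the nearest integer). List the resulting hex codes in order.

#056843, #01140D

#068053 is rgb(6, 128, 83).
19%: (6 − 1.14 = 4.86→5, 128 − 24.32 = 103.68→104, 83 − 15.77 = 67.23→67) → #056843
84%: (6 − 5.04 = 0.96→1, 128 − 107.52 = 20.48→20, 83 − 69.72 = 13.28→13) → #01140D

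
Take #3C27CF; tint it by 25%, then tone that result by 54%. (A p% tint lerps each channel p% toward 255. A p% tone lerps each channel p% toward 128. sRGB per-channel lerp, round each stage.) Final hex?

#7770AA

#3C27CF is rgb(60, 39, 207).
A 25% tint moves each channel 25% toward 255:
  R: 60 + 0.25×(255−60) = 60 + 48.75 = 108.75 → 109
  G: 39 + 0.25×(255−39) = 39 + 54 = 93 → 93
  B: 207 + 12 = 219 → 219
After the tint: rgb(109, 93, 219) = #6D5DDB.
Lerp each channel 54% toward 128:
  R: 109 + 0.54×(128−109) = 109 + 10.26 = 119.26 → 119
  G: 93 + 18.9 = 111.9 → 112
  B: 219 − 49.14 = 169.86 → 170
rgb(119, 112, 170) = #7770AA.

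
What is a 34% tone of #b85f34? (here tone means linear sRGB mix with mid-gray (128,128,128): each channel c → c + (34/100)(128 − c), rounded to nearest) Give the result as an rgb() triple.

rgb(165, 106, 78)

#b85f34 is rgb(184, 95, 52).
Lerp each channel 34% toward 128:
  R: 184 − 19.04 = 164.96 → 165
  G: 95 + 0.34×(128−95) = 95 + 11.22 = 106.22 → 106
  B: 52 + 25.84 = 77.84 → 78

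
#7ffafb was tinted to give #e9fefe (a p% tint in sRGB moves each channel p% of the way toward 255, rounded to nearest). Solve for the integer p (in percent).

83%

#7ffafb is rgb(127, 250, 251); #e9fefe is rgb(233, 254, 254).
On the R channel (widest range): 233 ≈ 127 + (p/100)(255 − 127), so p ≈ 100×(233 − 127)/(255 − 127) = 10600/128 = 82.81.
p = 83 reproduces all three channels after rounding.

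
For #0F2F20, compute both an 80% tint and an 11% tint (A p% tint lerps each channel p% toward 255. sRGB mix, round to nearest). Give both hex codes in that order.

#CFD5D2, #294639

#0F2F20 is rgb(15, 47, 32).
80% tint:
  R: 15 + 0.8×(255−15) = 15 + 192 = 207 → 207
  G: 47 + 0.8×(255−47) = 47 + 166.4 = 213.4 → 213
  B: 32 + 0.8×(255−32) = 32 + 178.4 = 210.4 → 210
  → #CFD5D2
11% tint:
  R: 15 + 26.4 = 41.4 → 41
  G: 47 + 0.11×(255−47) = 47 + 22.88 = 69.88 → 70
  B: 32 + 24.53 = 56.53 → 57
  → #294639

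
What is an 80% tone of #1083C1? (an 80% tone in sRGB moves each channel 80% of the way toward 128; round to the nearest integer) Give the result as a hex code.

#1083C1 is rgb(16, 131, 193).
An 80% tone moves each channel 80% toward 128:
  R: 16 + 0.8×(128−16) = 16 + 89.6 = 105.6 → 106
  G: 131 − 2.4 = 128.6 → 129
  B: 193 − 52 = 141 → 141
rgb(106, 129, 141) = #6A818D.

#6A818D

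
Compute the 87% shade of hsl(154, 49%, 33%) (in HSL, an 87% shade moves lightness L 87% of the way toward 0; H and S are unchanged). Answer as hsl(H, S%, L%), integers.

L moves 87% from 33 toward 0: 33 − 28.71 = 4.29 → 4.
H and S are unchanged.

hsl(154, 49%, 4%)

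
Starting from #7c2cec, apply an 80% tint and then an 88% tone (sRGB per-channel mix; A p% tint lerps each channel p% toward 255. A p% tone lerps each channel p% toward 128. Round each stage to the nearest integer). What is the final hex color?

#7c2cec is rgb(124, 44, 236).
Per channel, c → c + 0.8(255 − c):
  R: 124 + 0.8×(255−124) = 124 + 104.8 = 228.8 → 229
  G: 44 + 0.8×(255−44) = 44 + 168.8 = 212.8 → 213
  B: 236 + 15.2 = 251.2 → 251
After the tint: rgb(229, 213, 251) = #e5d5fb.
Lerp each channel 88% toward 128:
  R: 229 + 0.88×(128−229) = 229 − 88.88 = 140.12 → 140
  G: 213 + 0.88×(128−213) = 213 − 74.8 = 138.2 → 138
  B: 251 − 108.24 = 142.76 → 143
rgb(140, 138, 143) = #8c8a8f.

#8c8a8f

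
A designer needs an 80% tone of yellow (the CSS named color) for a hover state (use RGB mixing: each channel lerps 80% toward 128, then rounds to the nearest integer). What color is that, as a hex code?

#999966

CSS yellow is rgb(255, 255, 0).
Per channel, c → c + 0.8(128 − c):
  R: 255 + 0.8×(128−255) = 255 − 101.6 = 153.4 → 153
  G: 255 + 0.8×(128−255) = 255 − 101.6 = 153.4 → 153
  B: 0 + 102.4 = 102.4 → 102
rgb(153, 153, 102) = #999966.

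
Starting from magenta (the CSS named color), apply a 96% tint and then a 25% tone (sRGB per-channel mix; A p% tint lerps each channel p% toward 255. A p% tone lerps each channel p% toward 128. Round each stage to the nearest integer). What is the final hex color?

CSS magenta is rgb(255, 0, 255).
A 96% tint moves each channel 96% toward 255:
  R: 255 + 0.96×(255−255) = 255 + 0 = 255 → 255
  G: 0 + 244.8 = 244.8 → 245
  B: 255 + 0.96×(255−255) = 255 + 0 = 255 → 255
After the tint: rgb(255, 245, 255) = #fff5ff.
Per channel, c → c + 0.25(128 − c):
  R: 255 − 31.75 = 223.25 → 223
  G: 245 + 0.25×(128−245) = 245 − 29.25 = 215.75 → 216
  B: 255 + 0.25×(128−255) = 255 − 31.75 = 223.25 → 223
rgb(223, 216, 223) = #dfd8df.

#dfd8df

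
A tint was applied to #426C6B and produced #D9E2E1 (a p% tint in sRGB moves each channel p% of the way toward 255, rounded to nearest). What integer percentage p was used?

#426C6B is rgb(66, 108, 107); #D9E2E1 is rgb(217, 226, 225).
On the R channel (widest range): 217 ≈ 66 + (p/100)(255 − 66), so p ≈ 100×(217 − 66)/(255 − 66) = 15100/189 = 79.89.
p = 80 reproduces all three channels after rounding.

80%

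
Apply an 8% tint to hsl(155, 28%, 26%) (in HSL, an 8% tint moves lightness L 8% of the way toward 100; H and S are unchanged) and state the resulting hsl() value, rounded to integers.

L moves 8% from 26 toward 100: 26 + 5.92 = 31.92 → 32.
H and S are unchanged.

hsl(155, 28%, 32%)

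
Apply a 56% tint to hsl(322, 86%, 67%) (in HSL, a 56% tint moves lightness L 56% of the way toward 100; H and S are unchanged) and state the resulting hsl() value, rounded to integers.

hsl(322, 86%, 85%)

L moves 56% from 67 toward 100: 67 + 18.48 = 85.48 → 85.
H and S are unchanged.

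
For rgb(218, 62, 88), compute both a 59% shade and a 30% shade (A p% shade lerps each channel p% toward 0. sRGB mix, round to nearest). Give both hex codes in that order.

59% shade:
  R: 218 + 0.59×(0−218) = 218 − 128.62 = 89.38 → 89
  G: 62 + 0.59×(0−62) = 62 − 36.58 = 25.42 → 25
  B: 88 − 51.92 = 36.08 → 36
  → #591924
30% shade:
  R: 218 + 0.3×(0−218) = 218 − 65.4 = 152.6 → 153
  G: 62 + 0.3×(0−62) = 62 − 18.6 = 43.4 → 43
  B: 88 + 0.3×(0−88) = 88 − 26.4 = 61.6 → 62
  → #992b3e

#591924, #992b3e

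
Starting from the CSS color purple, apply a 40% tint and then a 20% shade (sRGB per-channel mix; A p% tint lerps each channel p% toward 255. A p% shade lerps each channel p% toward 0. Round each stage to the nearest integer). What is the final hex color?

CSS purple is rgb(128, 0, 128).
A 40% tint moves each channel 40% toward 255:
  R: 128 + 50.8 = 178.8 → 179
  G: 0 + 0.4×(255−0) = 0 + 102 = 102 → 102
  B: 128 + 0.4×(255−128) = 128 + 50.8 = 178.8 → 179
After the tint: rgb(179, 102, 179) = #B366B3.
Lerp each channel 20% toward 0:
  R: 179 + 0.2×(0−179) = 179 − 35.8 = 143.2 → 143
  G: 102 + 0.2×(0−102) = 102 − 20.4 = 81.6 → 82
  B: 179 − 35.8 = 143.2 → 143
rgb(143, 82, 143) = #8F528F.

#8F528F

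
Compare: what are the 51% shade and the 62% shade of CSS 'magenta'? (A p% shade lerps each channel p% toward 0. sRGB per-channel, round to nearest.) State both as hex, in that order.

CSS magenta is rgb(255, 0, 255).
51% shade:
  R: 255 + 0.51×(0−255) = 255 − 130.05 = 124.95 → 125
  G: 0 + 0 = 0 → 0
  B: 255 − 130.05 = 124.95 → 125
  → #7D007D
62% shade:
  R: 255 − 158.1 = 96.9 → 97
  G: 0 + 0 = 0 → 0
  B: 255 + 0.62×(0−255) = 255 − 158.1 = 96.9 → 97
  → #610061

#7D007D, #610061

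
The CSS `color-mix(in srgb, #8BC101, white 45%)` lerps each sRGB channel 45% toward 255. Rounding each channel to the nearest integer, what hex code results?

#8BC101 is rgb(139, 193, 1).
Lerp each channel 45% toward 255:
  R: 139 + 52.2 = 191.2 → 191
  G: 193 + 0.45×(255−193) = 193 + 27.9 = 220.9 → 221
  B: 1 + 114.3 = 115.3 → 115
rgb(191, 221, 115) = #BFDD73.

#BFDD73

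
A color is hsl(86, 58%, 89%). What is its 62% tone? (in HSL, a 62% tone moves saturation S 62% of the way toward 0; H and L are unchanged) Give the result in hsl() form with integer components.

hsl(86, 22%, 89%)

S moves 62% from 58 toward 0: 58 − 35.96 = 22.04 → 22.
H and L are unchanged.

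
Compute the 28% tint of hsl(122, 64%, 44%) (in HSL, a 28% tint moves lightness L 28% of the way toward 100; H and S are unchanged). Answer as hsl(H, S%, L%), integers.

hsl(122, 64%, 60%)

L moves 28% from 44 toward 100: 44 + 15.68 = 59.68 → 60.
H and S are unchanged.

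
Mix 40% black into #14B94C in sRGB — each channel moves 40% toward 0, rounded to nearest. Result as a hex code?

#14B94C is rgb(20, 185, 76).
A 40% shade moves each channel 40% toward 0:
  R: 20 + 0.4×(0−20) = 20 − 8 = 12 → 12
  G: 185 + 0.4×(0−185) = 185 − 74 = 111 → 111
  B: 76 − 30.4 = 45.6 → 46
rgb(12, 111, 46) = #0C6F2E.

#0C6F2E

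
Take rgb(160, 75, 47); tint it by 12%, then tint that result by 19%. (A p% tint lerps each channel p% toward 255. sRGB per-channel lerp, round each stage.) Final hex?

Per channel, c → c + 0.12(255 − c):
  R: 160 + 0.12×(255−160) = 160 + 11.4 = 171.4 → 171
  G: 75 + 21.6 = 96.6 → 97
  B: 47 + 24.96 = 71.96 → 72
After the tint: rgb(171, 97, 72) = #AB6148.
Per channel, c → c + 0.19(255 − c):
  R: 171 + 0.19×(255−171) = 171 + 15.96 = 186.96 → 187
  G: 97 + 0.19×(255−97) = 97 + 30.02 = 127.02 → 127
  B: 72 + 0.19×(255−72) = 72 + 34.77 = 106.77 → 107
rgb(187, 127, 107) = #BB7F6B.

#BB7F6B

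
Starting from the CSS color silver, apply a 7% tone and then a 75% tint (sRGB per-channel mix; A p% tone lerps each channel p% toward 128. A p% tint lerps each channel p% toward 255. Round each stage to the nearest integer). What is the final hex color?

CSS silver is rgb(192, 192, 192).
Lerp each channel 7% toward 128:
  R: 192 + 0.07×(128−192) = 192 − 4.48 = 187.52 → 188
  G: 192 + 0.07×(128−192) = 192 − 4.48 = 187.52 → 188
  B: 192 − 4.48 = 187.52 → 188
After the tone: rgb(188, 188, 188) = #bcbcbc.
Per channel, c → c + 0.75(255 − c):
  R: 188 + 0.75×(255−188) = 188 + 50.25 = 238.25 → 238
  G: 188 + 0.75×(255−188) = 188 + 50.25 = 238.25 → 238
  B: 188 + 50.25 = 238.25 → 238
rgb(238, 238, 238) = #eeeeee.

#eeeeee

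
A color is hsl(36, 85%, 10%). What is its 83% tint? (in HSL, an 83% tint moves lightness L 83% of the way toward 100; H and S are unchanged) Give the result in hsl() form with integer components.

hsl(36, 85%, 85%)

L moves 83% from 10 toward 100: 10 + 74.7 = 84.7 → 85.
H and S are unchanged.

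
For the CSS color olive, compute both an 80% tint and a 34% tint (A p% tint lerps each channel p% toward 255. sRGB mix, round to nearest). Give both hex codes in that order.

#E6E6CC, #ABAB57

CSS olive is rgb(128, 128, 0).
80% tint:
  R: 128 + 0.8×(255−128) = 128 + 101.6 = 229.6 → 230
  G: 128 + 0.8×(255−128) = 128 + 101.6 = 229.6 → 230
  B: 0 + 204 = 204 → 204
  → #E6E6CC
34% tint:
  R: 128 + 0.34×(255−128) = 128 + 43.18 = 171.18 → 171
  G: 128 + 43.18 = 171.18 → 171
  B: 0 + 86.7 = 86.7 → 87
  → #ABAB57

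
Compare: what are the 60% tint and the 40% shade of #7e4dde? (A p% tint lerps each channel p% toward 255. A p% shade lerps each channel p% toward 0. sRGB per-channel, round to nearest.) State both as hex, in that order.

#cbb8f2, #4c2e85

#7e4dde is rgb(126, 77, 222).
60% tint:
  R: 126 + 0.6×(255−126) = 126 + 77.4 = 203.4 → 203
  G: 77 + 0.6×(255−77) = 77 + 106.8 = 183.8 → 184
  B: 222 + 19.8 = 241.8 → 242
  → #cbb8f2
40% shade:
  R: 126 − 50.4 = 75.6 → 76
  G: 77 + 0.4×(0−77) = 77 − 30.8 = 46.2 → 46
  B: 222 + 0.4×(0−222) = 222 − 88.8 = 133.2 → 133
  → #4c2e85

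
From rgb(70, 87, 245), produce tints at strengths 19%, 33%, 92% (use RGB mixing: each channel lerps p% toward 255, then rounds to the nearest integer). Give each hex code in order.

#6977F7, #838EF8, #F0F2FE

19%: (70 + 35.15 = 105.15→105, 87 + 31.92 = 118.92→119, 245 + 1.9 = 246.9→247) → #6977F7
33%: (70 + 61.05 = 131.05→131, 87 + 55.44 = 142.44→142, 245 + 3.3 = 248.3→248) → #838EF8
92%: (70 + 170.2 = 240.2→240, 87 + 154.56 = 241.56→242, 245 + 9.2 = 254.2→254) → #F0F2FE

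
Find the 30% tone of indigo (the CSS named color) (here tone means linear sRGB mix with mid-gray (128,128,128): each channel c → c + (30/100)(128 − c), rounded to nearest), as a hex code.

CSS indigo is rgb(75, 0, 130).
A 30% tone moves each channel 30% toward 128:
  R: 75 + 0.3×(128−75) = 75 + 15.9 = 90.9 → 91
  G: 0 + 38.4 = 38.4 → 38
  B: 130 − 0.6 = 129.4 → 129
rgb(91, 38, 129) = #5B2681.

#5B2681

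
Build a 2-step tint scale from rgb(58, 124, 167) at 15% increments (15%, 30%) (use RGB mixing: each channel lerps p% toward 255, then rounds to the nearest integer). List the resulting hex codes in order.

15%: (58 + 29.55 = 87.55→88, 124 + 19.65 = 143.65→144, 167 + 13.2 = 180.2→180) → #5890b4
30%: (58 + 59.1 = 117.1→117, 124 + 39.3 = 163.3→163, 167 + 26.4 = 193.4→193) → #75a3c1

#5890b4, #75a3c1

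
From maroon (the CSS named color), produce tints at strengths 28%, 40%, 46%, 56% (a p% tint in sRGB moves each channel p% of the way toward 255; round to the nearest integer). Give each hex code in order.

#a44747, #b36666, #ba7575, #c78f8f

CSS maroon is rgb(128, 0, 0).
28%: (128 + 35.56 = 163.56→164, 0 + 71.4 = 71.4→71, 0 + 71.4 = 71.4→71) → #a44747
40%: (128 + 50.8 = 178.8→179, 0 + 102 = 102→102, 0 + 102 = 102→102) → #b36666
46%: (128 + 58.42 = 186.42→186, 0 + 117.3 = 117.3→117, 0 + 117.3 = 117.3→117) → #ba7575
56%: (128 + 71.12 = 199.12→199, 0 + 142.8 = 142.8→143, 0 + 142.8 = 142.8→143) → #c78f8f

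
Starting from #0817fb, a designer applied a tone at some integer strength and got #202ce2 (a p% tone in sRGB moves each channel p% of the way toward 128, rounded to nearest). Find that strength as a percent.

#0817fb is rgb(8, 23, 251); #202ce2 is rgb(32, 44, 226).
On the B channel (widest range): 226 ≈ 251 + (p/100)(128 − 251), so p ≈ 100×(226 − 251)/(128 − 251) = -2500/-123 = 20.33.
p = 20 reproduces all three channels after rounding.

20%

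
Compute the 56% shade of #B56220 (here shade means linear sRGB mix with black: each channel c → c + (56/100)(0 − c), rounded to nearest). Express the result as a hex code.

#502B0E

#B56220 is rgb(181, 98, 32).
Per channel, c → c + 0.56(0 − c):
  R: 181 − 101.36 = 79.64 → 80
  G: 98 + 0.56×(0−98) = 98 − 54.88 = 43.12 → 43
  B: 32 + 0.56×(0−32) = 32 − 17.92 = 14.08 → 14
rgb(80, 43, 14) = #502B0E.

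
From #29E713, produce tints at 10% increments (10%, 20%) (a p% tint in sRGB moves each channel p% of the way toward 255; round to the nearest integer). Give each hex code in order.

#29E713 is rgb(41, 231, 19).
10%: (41 + 21.4 = 62.4→62, 231 + 2.4 = 233.4→233, 19 + 23.6 = 42.6→43) → #3EE92B
20%: (41 + 42.8 = 83.8→84, 231 + 4.8 = 235.8→236, 19 + 47.2 = 66.2→66) → #54EC42

#3EE92B, #54EC42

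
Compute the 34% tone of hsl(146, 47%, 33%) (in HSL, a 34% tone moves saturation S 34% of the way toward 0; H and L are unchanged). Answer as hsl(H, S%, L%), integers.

S moves 34% from 47 toward 0: 47 − 15.98 = 31.02 → 31.
H and L are unchanged.

hsl(146, 31%, 33%)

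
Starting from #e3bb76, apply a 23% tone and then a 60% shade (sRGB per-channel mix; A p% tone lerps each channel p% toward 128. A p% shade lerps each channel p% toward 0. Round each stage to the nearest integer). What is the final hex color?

#524530

#e3bb76 is rgb(227, 187, 118).
Per channel, c → c + 0.23(128 − c):
  R: 227 − 22.77 = 204.23 → 204
  G: 187 + 0.23×(128−187) = 187 − 13.57 = 173.43 → 173
  B: 118 + 0.23×(128−118) = 118 + 2.3 = 120.3 → 120
After the tone: rgb(204, 173, 120) = #ccad78.
Per channel, c → c + 0.6(0 − c):
  R: 204 + 0.6×(0−204) = 204 − 122.4 = 81.6 → 82
  G: 173 − 103.8 = 69.2 → 69
  B: 120 − 72 = 48 → 48
rgb(82, 69, 48) = #524530.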